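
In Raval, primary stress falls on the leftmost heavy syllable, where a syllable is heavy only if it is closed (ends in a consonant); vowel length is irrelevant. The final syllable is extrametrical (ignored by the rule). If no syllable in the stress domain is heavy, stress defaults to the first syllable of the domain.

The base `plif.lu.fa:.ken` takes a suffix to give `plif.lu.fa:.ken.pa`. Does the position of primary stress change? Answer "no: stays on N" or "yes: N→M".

Base `plif.lu.fa:.ken` (4 syllables):
  The final syllable (4, ken) is extrametrical; the stress domain is syllables 1–3.
  Weights: 1 plif H, 2 lu L, 3 fa: L.
  Heavy syllables in the domain: 1. The leftmost is syllable 1 (plif).
  → primary stress on syllable 1.
Suffixed `plif.lu.fa:.ken.pa` (5 syllables):
  The final syllable (5, pa) is extrametrical; the stress domain is syllables 1–4.
  Weights: 1 plif H, 2 lu L, 3 fa: L, 4 ken H.
  Heavy syllables in the domain: 1, 4. The leftmost is syllable 1 (plif).
  → primary stress on syllable 1.

no: stays on 1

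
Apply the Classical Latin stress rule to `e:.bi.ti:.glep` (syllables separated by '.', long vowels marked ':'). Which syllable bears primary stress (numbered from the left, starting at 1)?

3

Classical Latin: stress the penult if heavy (long vowel or closed), else the antepenult.
Weights: 2 bi L, 3 ti: H, 4 glep H.
The penult (syllable 3, ti:) is heavy, so it takes stress.
Stress on syllable 3: e:.bi.ˈti:.glep.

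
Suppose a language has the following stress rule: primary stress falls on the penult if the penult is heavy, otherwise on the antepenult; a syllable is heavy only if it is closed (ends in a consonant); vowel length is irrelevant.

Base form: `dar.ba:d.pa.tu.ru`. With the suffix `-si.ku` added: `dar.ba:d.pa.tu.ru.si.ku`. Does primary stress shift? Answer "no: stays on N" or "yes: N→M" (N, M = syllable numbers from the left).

yes: 3→5

Base `dar.ba:d.pa.tu.ru` (5 syllables):
  Weights: 3 pa L, 4 tu L, 5 ru L.
  The penult (syllable 4, tu) is light, so stress falls on the antepenult (syllable 3, pa).
  → primary stress on syllable 3.
Suffixed `dar.ba:d.pa.tu.ru.si.ku` (7 syllables):
  Weights: 5 ru L, 6 si L, 7 ku L.
  The penult (syllable 6, si) is light, so stress falls on the antepenult (syllable 5, ru).
  → primary stress on syllable 5.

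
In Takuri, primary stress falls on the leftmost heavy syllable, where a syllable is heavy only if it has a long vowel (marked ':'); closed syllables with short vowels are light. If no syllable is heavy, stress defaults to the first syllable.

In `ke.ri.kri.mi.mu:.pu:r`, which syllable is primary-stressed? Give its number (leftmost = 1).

Weights: 1 ke L, 2 ri L, 3 kri L, 4 mi L, 5 mu: H, 6 pu:r H.
Heavy syllables in the domain: 5, 6. The leftmost is syllable 5 (mu:).
Primary stress: syllable 5 → ke.ri.kri.mi.ˈmu:.pu:r.

5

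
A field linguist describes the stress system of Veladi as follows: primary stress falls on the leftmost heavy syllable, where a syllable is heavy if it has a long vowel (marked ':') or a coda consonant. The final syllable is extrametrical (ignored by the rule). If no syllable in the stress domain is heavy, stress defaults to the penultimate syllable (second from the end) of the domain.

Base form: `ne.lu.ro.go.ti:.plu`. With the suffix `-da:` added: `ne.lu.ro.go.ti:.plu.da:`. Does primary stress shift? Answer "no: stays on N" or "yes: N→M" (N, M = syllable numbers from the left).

no: stays on 5

Base `ne.lu.ro.go.ti:.plu` (6 syllables):
  The final syllable (6, plu) is extrametrical; the stress domain is syllables 1–5.
  Weights: 1 ne L, 2 lu L, 3 ro L, 4 go L, 5 ti: H.
  Heavy syllables in the domain: 5. The leftmost is syllable 5 (ti:).
  → primary stress on syllable 5.
Suffixed `ne.lu.ro.go.ti:.plu.da:` (7 syllables):
  The final syllable (7, da:) is extrametrical; the stress domain is syllables 1–6.
  Weights: 1 ne L, 2 lu L, 3 ro L, 4 go L, 5 ti: H, 6 plu L.
  Heavy syllables in the domain: 5. The leftmost is syllable 5 (ti:).
  → primary stress on syllable 5.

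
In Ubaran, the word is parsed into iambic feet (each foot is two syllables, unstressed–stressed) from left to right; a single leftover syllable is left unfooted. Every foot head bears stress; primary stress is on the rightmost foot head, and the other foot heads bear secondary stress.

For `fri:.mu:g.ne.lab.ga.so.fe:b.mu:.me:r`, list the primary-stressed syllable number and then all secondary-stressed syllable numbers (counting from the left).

Parse left to right into iambic (σˈσ) feet: (fri:.ˈmu:g) (ne.ˈlab) (ga.ˈso) (fe:b.ˈmu:) me:r. Syllable 9 is left unfooted.
Foot heads (stressed positions): 2, 4, 6, 8.
End Rule Rightmost: primary stress on the rightmost head = syllable 8.
Secondary stress on 2, 4, 6: fri:.ˌmu:g.ne.ˌlab.ga.ˌso.fe:b.ˈmu:.me:r.

primary 8, secondary 2, 4, 6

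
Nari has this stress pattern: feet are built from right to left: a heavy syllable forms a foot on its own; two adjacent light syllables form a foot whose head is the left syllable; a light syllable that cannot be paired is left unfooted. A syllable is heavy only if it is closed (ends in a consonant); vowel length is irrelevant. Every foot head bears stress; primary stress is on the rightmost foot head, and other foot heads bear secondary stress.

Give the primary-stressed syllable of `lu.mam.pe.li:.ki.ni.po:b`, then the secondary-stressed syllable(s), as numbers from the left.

primary 7, secondary 2, 3, 5

Weights: 1 lu L, 2 mam H, 3 pe L, 4 li: L, 5 ki L, 6 ni L, 7 po:b H.
Parse right to left (heavy = foot alone; LL = one foot; stranded L unfooted): lu (ˈmam) (ˈpe.li:) (ˈki.ni) (ˈpo:b).
Foot heads: 2, 3, 5, 7.
Primary stress on the rightmost head = syllable 7.
Secondary stress on 2, 3, 5: lu.ˌmam.ˌpe.li:.ˌki.ni.ˈpo:b.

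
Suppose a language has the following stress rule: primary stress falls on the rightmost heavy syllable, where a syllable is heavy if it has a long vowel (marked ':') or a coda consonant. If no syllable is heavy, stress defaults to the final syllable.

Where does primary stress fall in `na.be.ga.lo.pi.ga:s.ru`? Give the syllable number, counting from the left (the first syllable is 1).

6

Weights: 1 na L, 2 be L, 3 ga L, 4 lo L, 5 pi L, 6 ga:s H, 7 ru L.
Heavy syllables in the domain: 6. The rightmost is syllable 6 (ga:s).
Primary stress: syllable 6 → na.be.ga.lo.pi.ˈga:s.ru.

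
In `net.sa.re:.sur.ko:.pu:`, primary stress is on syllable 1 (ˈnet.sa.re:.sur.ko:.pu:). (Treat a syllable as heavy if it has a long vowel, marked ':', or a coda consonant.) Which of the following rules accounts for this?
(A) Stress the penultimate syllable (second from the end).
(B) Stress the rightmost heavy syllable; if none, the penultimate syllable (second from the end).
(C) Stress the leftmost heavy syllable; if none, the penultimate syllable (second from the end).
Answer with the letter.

Rule A → syllable 5 (observed: 1).
Rule B → syllable 6 (observed: 1).
Rule C → syllable 1 ✓.

C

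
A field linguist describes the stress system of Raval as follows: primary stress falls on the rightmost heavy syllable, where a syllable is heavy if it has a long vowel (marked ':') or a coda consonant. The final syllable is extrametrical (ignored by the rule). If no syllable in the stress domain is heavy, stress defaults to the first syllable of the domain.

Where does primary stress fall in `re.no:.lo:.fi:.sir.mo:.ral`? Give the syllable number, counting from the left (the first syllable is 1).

The final syllable (7, ral) is extrametrical; the stress domain is syllables 1–6.
Weights: 1 re L, 2 no: H, 3 lo: H, 4 fi: H, 5 sir H, 6 mo: H.
Heavy syllables in the domain: 2, 3, 4, 5, 6. The rightmost is syllable 6 (mo:).
Primary stress: syllable 6 → re.no:.lo:.fi:.sir.ˈmo:.ral.

6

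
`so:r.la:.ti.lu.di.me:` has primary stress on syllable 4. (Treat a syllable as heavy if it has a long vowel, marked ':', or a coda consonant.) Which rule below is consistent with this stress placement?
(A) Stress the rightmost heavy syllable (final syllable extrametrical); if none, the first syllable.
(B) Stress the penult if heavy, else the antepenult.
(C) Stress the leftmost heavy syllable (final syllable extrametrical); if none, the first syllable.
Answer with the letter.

B

Rule A → syllable 2 (observed: 4).
Rule B → syllable 4 ✓.
Rule C → syllable 1 (observed: 4).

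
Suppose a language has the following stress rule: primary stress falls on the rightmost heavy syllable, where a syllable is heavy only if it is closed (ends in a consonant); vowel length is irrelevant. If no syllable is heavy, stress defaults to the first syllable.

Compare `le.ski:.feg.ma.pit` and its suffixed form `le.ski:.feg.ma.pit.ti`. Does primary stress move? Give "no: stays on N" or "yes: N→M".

no: stays on 5

Base `le.ski:.feg.ma.pit` (5 syllables):
  Weights: 1 le L, 2 ski: L, 3 feg H, 4 ma L, 5 pit H.
  Heavy syllables in the domain: 3, 5. The rightmost is syllable 5 (pit).
  → primary stress on syllable 5.
Suffixed `le.ski:.feg.ma.pit.ti` (6 syllables):
  Weights: 1 le L, 2 ski: L, 3 feg H, 4 ma L, 5 pit H, 6 ti L.
  Heavy syllables in the domain: 3, 5. The rightmost is syllable 5 (pit).
  → primary stress on syllable 5.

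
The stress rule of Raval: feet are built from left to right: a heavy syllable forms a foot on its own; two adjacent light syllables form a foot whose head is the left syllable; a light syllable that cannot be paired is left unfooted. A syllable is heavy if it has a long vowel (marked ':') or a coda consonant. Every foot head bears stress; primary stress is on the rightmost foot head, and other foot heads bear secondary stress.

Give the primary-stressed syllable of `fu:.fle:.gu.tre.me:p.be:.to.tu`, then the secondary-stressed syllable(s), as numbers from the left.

primary 7, secondary 1, 2, 3, 5, 6

Weights: 1 fu: H, 2 fle: H, 3 gu L, 4 tre L, 5 me:p H, 6 be: H, 7 to L, 8 tu L.
Parse left to right (heavy = foot alone; LL = one foot; stranded L unfooted): (ˈfu:) (ˈfle:) (ˈgu.tre) (ˈme:p) (ˈbe:) (ˈto.tu).
Foot heads: 1, 2, 3, 5, 6, 7.
Primary stress on the rightmost head = syllable 7.
Secondary stress on 1, 2, 3, 5, 6: ˌfu:.ˌfle:.ˌgu.tre.ˌme:p.ˌbe:.ˈto.tu.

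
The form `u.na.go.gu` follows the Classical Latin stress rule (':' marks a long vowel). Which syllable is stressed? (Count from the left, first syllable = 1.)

Classical Latin: stress the penult if heavy (long vowel or closed), else the antepenult.
Weights: 2 na L, 3 go L, 4 gu L.
The penult (syllable 3, go) is light, so stress falls on the antepenult (syllable 2, na).
Stress on syllable 2: u.ˈna.go.gu.

2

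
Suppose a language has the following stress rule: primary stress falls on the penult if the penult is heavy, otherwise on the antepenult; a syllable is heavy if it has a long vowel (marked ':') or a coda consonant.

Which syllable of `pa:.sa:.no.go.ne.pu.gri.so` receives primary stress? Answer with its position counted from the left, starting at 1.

6

Weights: 6 pu L, 7 gri L, 8 so L.
The penult (syllable 7, gri) is light, so stress falls on the antepenult (syllable 6, pu).
Primary stress: syllable 6 → pa:.sa:.no.go.ne.ˈpu.gri.so.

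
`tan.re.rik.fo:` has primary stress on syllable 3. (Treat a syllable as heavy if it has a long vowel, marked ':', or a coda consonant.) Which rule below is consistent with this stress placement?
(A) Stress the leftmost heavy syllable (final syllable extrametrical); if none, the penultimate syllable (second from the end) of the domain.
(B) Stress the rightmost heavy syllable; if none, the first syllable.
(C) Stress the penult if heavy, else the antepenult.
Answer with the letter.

Rule A → syllable 1 (observed: 3).
Rule B → syllable 4 (observed: 3).
Rule C → syllable 3 ✓.

C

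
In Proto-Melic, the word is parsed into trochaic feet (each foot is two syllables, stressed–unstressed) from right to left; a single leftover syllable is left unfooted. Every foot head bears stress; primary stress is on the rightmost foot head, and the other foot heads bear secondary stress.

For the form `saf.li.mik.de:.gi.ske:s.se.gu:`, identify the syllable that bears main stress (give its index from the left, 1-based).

Parse right to left into trochaic (ˈσσ) feet: (ˈsaf.li) (ˈmik.de:) (ˈgi.ske:s) (ˈse.gu:).
Foot heads (stressed positions): 1, 3, 5, 7.
End Rule Rightmost: primary stress on the rightmost head = syllable 7.
Primary stress: syllable 7 → saf.li.mik.de:.gi.ske:s.ˈse.gu:.

7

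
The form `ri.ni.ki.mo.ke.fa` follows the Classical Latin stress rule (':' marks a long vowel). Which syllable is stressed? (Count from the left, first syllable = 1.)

4

Classical Latin: stress the penult if heavy (long vowel or closed), else the antepenult.
Weights: 4 mo L, 5 ke L, 6 fa L.
The penult (syllable 5, ke) is light, so stress falls on the antepenult (syllable 4, mo).
Stress on syllable 4: ri.ni.ki.ˈmo.ke.fa.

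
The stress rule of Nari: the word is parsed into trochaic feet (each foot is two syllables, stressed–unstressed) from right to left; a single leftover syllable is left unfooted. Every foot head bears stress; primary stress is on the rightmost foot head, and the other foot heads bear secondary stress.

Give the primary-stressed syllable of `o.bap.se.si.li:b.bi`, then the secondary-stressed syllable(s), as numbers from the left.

primary 5, secondary 1, 3

Parse right to left into trochaic (ˈσσ) feet: (ˈo.bap) (ˈse.si) (ˈli:b.bi).
Foot heads (stressed positions): 1, 3, 5.
End Rule Rightmost: primary stress on the rightmost head = syllable 5.
Secondary stress on 1, 3: ˌo.bap.ˌse.si.ˈli:b.bi.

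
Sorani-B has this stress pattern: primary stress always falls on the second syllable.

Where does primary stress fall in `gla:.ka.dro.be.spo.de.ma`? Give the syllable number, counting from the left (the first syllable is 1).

The word has 7 syllables; the second syllable is syllable 2 (ka).
Primary stress: syllable 2 → gla:.ˈka.dro.be.spo.de.ma.

2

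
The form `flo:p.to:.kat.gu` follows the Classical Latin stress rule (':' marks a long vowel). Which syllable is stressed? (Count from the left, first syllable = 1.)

3

Classical Latin: stress the penult if heavy (long vowel or closed), else the antepenult.
Weights: 2 to: H, 3 kat H, 4 gu L.
The penult (syllable 3, kat) is heavy, so it takes stress.
Stress on syllable 3: flo:p.to:.ˈkat.gu.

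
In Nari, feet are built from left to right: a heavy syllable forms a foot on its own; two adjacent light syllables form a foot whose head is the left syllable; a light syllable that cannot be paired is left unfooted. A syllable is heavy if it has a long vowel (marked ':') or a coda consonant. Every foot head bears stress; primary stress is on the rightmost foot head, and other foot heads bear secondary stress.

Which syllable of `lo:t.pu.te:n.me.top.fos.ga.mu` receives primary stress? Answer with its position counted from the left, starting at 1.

Weights: 1 lo:t H, 2 pu L, 3 te:n H, 4 me L, 5 top H, 6 fos H, 7 ga L, 8 mu L.
Parse left to right (heavy = foot alone; LL = one foot; stranded L unfooted): (ˈlo:t) pu (ˈte:n) me (ˈtop) (ˈfos) (ˈga.mu).
Foot heads: 1, 3, 5, 6, 7.
Primary stress on the rightmost head = syllable 7.
Primary stress: syllable 7 → lo:t.pu.te:n.me.top.fos.ˈga.mu.

7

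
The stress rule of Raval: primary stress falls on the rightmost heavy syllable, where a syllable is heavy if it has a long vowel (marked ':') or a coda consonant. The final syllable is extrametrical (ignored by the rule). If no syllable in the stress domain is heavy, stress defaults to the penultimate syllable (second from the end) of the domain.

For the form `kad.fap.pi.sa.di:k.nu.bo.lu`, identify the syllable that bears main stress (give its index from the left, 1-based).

5

The final syllable (8, lu) is extrametrical; the stress domain is syllables 1–7.
Weights: 1 kad H, 2 fap H, 3 pi L, 4 sa L, 5 di:k H, 6 nu L, 7 bo L.
Heavy syllables in the domain: 1, 2, 5. The rightmost is syllable 5 (di:k).
Primary stress: syllable 5 → kad.fap.pi.sa.ˈdi:k.nu.bo.lu.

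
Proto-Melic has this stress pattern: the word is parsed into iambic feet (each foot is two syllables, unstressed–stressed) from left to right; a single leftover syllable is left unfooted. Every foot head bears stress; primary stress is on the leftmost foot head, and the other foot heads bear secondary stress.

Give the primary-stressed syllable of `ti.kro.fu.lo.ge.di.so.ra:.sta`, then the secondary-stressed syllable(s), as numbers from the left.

Parse left to right into iambic (σˈσ) feet: (ti.ˈkro) (fu.ˈlo) (ge.ˈdi) (so.ˈra:) sta. Syllable 9 is left unfooted.
Foot heads (stressed positions): 2, 4, 6, 8.
End Rule Leftmost: primary stress on the leftmost head = syllable 2.
Secondary stress on 4, 6, 8: ti.ˈkro.fu.ˌlo.ge.ˌdi.so.ˌra:.sta.

primary 2, secondary 4, 6, 8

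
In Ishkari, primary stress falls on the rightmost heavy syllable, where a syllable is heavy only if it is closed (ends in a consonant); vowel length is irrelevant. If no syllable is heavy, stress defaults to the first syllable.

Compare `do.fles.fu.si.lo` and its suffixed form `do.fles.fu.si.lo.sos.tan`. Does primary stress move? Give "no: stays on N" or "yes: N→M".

Base `do.fles.fu.si.lo` (5 syllables):
  Weights: 1 do L, 2 fles H, 3 fu L, 4 si L, 5 lo L.
  Heavy syllables in the domain: 2. The rightmost is syllable 2 (fles).
  → primary stress on syllable 2.
Suffixed `do.fles.fu.si.lo.sos.tan` (7 syllables):
  Weights: 1 do L, 2 fles H, 3 fu L, 4 si L, 5 lo L, 6 sos H, 7 tan H.
  Heavy syllables in the domain: 2, 6, 7. The rightmost is syllable 7 (tan).
  → primary stress on syllable 7.

yes: 2→7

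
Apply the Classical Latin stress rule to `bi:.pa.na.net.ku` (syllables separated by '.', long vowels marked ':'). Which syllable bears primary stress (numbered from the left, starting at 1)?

4

Classical Latin: stress the penult if heavy (long vowel or closed), else the antepenult.
Weights: 3 na L, 4 net H, 5 ku L.
The penult (syllable 4, net) is heavy, so it takes stress.
Stress on syllable 4: bi:.pa.na.ˈnet.ku.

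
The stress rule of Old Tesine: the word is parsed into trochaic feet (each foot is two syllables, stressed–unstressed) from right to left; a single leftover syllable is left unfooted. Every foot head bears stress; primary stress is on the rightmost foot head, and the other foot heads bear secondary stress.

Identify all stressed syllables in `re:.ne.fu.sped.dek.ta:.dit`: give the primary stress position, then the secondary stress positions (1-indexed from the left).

primary 6, secondary 2, 4

Parse right to left into trochaic (ˈσσ) feet: re: (ˈne.fu) (ˈsped.dek) (ˈta:.dit). Syllable 1 is left unfooted.
Foot heads (stressed positions): 2, 4, 6.
End Rule Rightmost: primary stress on the rightmost head = syllable 6.
Secondary stress on 2, 4: re:.ˌne.fu.ˌsped.dek.ˈta:.dit.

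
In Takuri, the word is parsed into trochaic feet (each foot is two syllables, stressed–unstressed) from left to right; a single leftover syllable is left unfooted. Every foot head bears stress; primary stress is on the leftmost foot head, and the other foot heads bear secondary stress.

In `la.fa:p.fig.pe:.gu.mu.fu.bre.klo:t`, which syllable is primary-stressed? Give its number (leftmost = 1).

Parse left to right into trochaic (ˈσσ) feet: (ˈla.fa:p) (ˈfig.pe:) (ˈgu.mu) (ˈfu.bre) klo:t. Syllable 9 is left unfooted.
Foot heads (stressed positions): 1, 3, 5, 7.
End Rule Leftmost: primary stress on the leftmost head = syllable 1.
Primary stress: syllable 1 → ˈla.fa:p.fig.pe:.gu.mu.fu.bre.klo:t.

1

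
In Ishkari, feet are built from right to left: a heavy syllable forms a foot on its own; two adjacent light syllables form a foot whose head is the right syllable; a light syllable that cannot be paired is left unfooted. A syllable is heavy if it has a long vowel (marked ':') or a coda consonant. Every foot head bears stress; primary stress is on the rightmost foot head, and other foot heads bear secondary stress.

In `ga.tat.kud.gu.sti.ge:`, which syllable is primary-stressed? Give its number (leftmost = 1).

Weights: 1 ga L, 2 tat H, 3 kud H, 4 gu L, 5 sti L, 6 ge: H.
Parse right to left (heavy = foot alone; LL = one foot; stranded L unfooted): ga (ˈtat) (ˈkud) (gu.ˈsti) (ˈge:).
Foot heads: 2, 3, 5, 6.
Primary stress on the rightmost head = syllable 6.
Primary stress: syllable 6 → ga.tat.kud.gu.sti.ˈge:.

6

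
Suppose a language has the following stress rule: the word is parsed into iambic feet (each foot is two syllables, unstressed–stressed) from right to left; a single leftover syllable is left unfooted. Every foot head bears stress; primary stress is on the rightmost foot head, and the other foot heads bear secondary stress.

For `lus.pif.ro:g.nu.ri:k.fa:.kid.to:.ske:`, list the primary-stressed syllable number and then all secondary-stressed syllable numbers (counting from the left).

primary 9, secondary 3, 5, 7

Parse right to left into iambic (σˈσ) feet: lus (pif.ˈro:g) (nu.ˈri:k) (fa:.ˈkid) (to:.ˈske:). Syllable 1 is left unfooted.
Foot heads (stressed positions): 3, 5, 7, 9.
End Rule Rightmost: primary stress on the rightmost head = syllable 9.
Secondary stress on 3, 5, 7: lus.pif.ˌro:g.nu.ˌri:k.fa:.ˌkid.to:.ˈske:.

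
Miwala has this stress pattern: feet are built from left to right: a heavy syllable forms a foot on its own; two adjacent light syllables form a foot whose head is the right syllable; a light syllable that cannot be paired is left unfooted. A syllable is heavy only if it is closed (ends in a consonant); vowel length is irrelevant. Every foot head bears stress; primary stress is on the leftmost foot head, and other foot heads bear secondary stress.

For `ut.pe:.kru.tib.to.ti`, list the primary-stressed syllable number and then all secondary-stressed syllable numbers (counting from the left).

Weights: 1 ut H, 2 pe: L, 3 kru L, 4 tib H, 5 to L, 6 ti L.
Parse left to right (heavy = foot alone; LL = one foot; stranded L unfooted): (ˈut) (pe:.ˈkru) (ˈtib) (to.ˈti).
Foot heads: 1, 3, 4, 6.
Primary stress on the leftmost head = syllable 1.
Secondary stress on 3, 4, 6: ˈut.pe:.ˌkru.ˌtib.to.ˌti.

primary 1, secondary 3, 4, 6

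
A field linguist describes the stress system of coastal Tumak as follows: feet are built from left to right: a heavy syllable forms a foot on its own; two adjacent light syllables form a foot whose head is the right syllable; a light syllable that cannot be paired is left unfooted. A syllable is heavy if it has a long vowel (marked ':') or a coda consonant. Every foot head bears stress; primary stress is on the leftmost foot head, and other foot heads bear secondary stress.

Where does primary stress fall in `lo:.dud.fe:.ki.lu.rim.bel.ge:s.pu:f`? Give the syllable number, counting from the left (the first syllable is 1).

1

Weights: 1 lo: H, 2 dud H, 3 fe: H, 4 ki L, 5 lu L, 6 rim H, 7 bel H, 8 ge:s H, 9 pu:f H.
Parse left to right (heavy = foot alone; LL = one foot; stranded L unfooted): (ˈlo:) (ˈdud) (ˈfe:) (ki.ˈlu) (ˈrim) (ˈbel) (ˈge:s) (ˈpu:f).
Foot heads: 1, 2, 3, 5, 6, 7, 8, 9.
Primary stress on the leftmost head = syllable 1.
Primary stress: syllable 1 → ˈlo:.dud.fe:.ki.lu.rim.bel.ge:s.pu:f.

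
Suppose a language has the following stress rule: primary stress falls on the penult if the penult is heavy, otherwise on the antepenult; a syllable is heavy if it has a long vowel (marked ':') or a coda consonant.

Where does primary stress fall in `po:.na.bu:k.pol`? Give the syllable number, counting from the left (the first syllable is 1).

3

Weights: 2 na L, 3 bu:k H, 4 pol H.
The penult (syllable 3, bu:k) is heavy, so it takes stress.
Primary stress: syllable 3 → po:.na.ˈbu:k.pol.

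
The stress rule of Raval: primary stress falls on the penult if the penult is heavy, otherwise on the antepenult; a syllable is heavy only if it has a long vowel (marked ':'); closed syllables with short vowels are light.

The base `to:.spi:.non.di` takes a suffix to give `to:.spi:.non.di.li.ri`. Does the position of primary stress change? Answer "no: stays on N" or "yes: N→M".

yes: 2→4

Base `to:.spi:.non.di` (4 syllables):
  Weights: 2 spi: H, 3 non L, 4 di L.
  The penult (syllable 3, non) is light, so stress falls on the antepenult (syllable 2, spi:).
  → primary stress on syllable 2.
Suffixed `to:.spi:.non.di.li.ri` (6 syllables):
  Weights: 4 di L, 5 li L, 6 ri L.
  The penult (syllable 5, li) is light, so stress falls on the antepenult (syllable 4, di).
  → primary stress on syllable 4.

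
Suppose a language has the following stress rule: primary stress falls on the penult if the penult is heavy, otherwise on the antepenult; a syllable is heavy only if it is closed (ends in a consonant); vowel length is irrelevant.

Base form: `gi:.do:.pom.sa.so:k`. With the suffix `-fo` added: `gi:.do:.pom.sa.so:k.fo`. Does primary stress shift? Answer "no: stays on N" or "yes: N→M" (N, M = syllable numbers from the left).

Base `gi:.do:.pom.sa.so:k` (5 syllables):
  Weights: 3 pom H, 4 sa L, 5 so:k H.
  The penult (syllable 4, sa) is light, so stress falls on the antepenult (syllable 3, pom).
  → primary stress on syllable 3.
Suffixed `gi:.do:.pom.sa.so:k.fo` (6 syllables):
  Weights: 4 sa L, 5 so:k H, 6 fo L.
  The penult (syllable 5, so:k) is heavy, so it takes stress.
  → primary stress on syllable 5.

yes: 3→5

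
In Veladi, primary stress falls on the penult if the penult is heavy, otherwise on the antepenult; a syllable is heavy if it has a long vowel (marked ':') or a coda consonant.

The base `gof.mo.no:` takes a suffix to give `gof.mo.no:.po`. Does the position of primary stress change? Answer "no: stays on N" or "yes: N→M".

Base `gof.mo.no:` (3 syllables):
  Weights: 1 gof H, 2 mo L, 3 no: H.
  The penult (syllable 2, mo) is light, so stress falls on the antepenult (syllable 1, gof).
  → primary stress on syllable 1.
Suffixed `gof.mo.no:.po` (4 syllables):
  Weights: 2 mo L, 3 no: H, 4 po L.
  The penult (syllable 3, no:) is heavy, so it takes stress.
  → primary stress on syllable 3.

yes: 1→3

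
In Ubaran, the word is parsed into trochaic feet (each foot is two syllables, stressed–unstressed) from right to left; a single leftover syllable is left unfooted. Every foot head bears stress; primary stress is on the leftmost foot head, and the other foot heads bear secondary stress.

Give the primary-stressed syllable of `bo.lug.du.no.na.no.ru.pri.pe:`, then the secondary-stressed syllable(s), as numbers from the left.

primary 2, secondary 4, 6, 8

Parse right to left into trochaic (ˈσσ) feet: bo (ˈlug.du) (ˈno.na) (ˈno.ru) (ˈpri.pe:). Syllable 1 is left unfooted.
Foot heads (stressed positions): 2, 4, 6, 8.
End Rule Leftmost: primary stress on the leftmost head = syllable 2.
Secondary stress on 4, 6, 8: bo.ˈlug.du.ˌno.na.ˌno.ru.ˌpri.pe:.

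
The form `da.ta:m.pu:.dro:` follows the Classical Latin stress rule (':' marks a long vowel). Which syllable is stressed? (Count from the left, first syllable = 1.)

3

Classical Latin: stress the penult if heavy (long vowel or closed), else the antepenult.
Weights: 2 ta:m H, 3 pu: H, 4 dro: H.
The penult (syllable 3, pu:) is heavy, so it takes stress.
Stress on syllable 3: da.ta:m.ˈpu:.dro:.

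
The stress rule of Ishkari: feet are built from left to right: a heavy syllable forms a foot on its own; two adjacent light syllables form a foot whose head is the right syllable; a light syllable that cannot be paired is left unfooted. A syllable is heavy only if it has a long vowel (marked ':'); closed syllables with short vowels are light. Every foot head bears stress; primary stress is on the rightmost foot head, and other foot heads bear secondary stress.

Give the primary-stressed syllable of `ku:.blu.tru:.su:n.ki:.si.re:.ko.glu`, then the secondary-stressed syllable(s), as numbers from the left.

Weights: 1 ku: H, 2 blu L, 3 tru: H, 4 su:n H, 5 ki: H, 6 si L, 7 re: H, 8 ko L, 9 glu L.
Parse left to right (heavy = foot alone; LL = one foot; stranded L unfooted): (ˈku:) blu (ˈtru:) (ˈsu:n) (ˈki:) si (ˈre:) (ko.ˈglu).
Foot heads: 1, 3, 4, 5, 7, 9.
Primary stress on the rightmost head = syllable 9.
Secondary stress on 1, 3, 4, 5, 7: ˌku:.blu.ˌtru:.ˌsu:n.ˌki:.si.ˌre:.ko.ˈglu.

primary 9, secondary 1, 3, 4, 5, 7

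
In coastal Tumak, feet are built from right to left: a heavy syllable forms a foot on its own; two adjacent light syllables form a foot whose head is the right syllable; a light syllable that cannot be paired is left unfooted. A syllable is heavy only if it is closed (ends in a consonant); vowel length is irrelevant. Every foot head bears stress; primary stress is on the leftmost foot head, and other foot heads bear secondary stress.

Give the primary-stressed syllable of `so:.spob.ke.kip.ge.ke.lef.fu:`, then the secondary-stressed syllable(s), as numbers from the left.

primary 2, secondary 4, 6, 7

Weights: 1 so: L, 2 spob H, 3 ke L, 4 kip H, 5 ge L, 6 ke L, 7 lef H, 8 fu: L.
Parse right to left (heavy = foot alone; LL = one foot; stranded L unfooted): so: (ˈspob) ke (ˈkip) (ge.ˈke) (ˈlef) fu:.
Foot heads: 2, 4, 6, 7.
Primary stress on the leftmost head = syllable 2.
Secondary stress on 4, 6, 7: so:.ˈspob.ke.ˌkip.ge.ˌke.ˌlef.fu:.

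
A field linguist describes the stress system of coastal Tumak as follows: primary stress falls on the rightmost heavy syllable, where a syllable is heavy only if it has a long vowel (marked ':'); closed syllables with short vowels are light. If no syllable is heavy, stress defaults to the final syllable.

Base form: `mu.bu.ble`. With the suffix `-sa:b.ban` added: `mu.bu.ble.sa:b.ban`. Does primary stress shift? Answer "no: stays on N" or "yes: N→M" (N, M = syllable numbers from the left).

yes: 3→4

Base `mu.bu.ble` (3 syllables):
  Weights: 1 mu L, 2 bu L, 3 ble L.
  No heavy syllable in the domain; default to the final syllable = syllable 3.
  → primary stress on syllable 3.
Suffixed `mu.bu.ble.sa:b.ban` (5 syllables):
  Weights: 1 mu L, 2 bu L, 3 ble L, 4 sa:b H, 5 ban L.
  Heavy syllables in the domain: 4. The rightmost is syllable 4 (sa:b).
  → primary stress on syllable 4.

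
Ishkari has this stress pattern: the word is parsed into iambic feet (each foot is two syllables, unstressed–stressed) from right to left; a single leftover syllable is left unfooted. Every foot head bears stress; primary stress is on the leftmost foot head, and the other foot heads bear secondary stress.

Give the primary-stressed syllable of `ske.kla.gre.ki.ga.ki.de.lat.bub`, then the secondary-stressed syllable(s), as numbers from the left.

Parse right to left into iambic (σˈσ) feet: ske (kla.ˈgre) (ki.ˈga) (ki.ˈde) (lat.ˈbub). Syllable 1 is left unfooted.
Foot heads (stressed positions): 3, 5, 7, 9.
End Rule Leftmost: primary stress on the leftmost head = syllable 3.
Secondary stress on 5, 7, 9: ske.kla.ˈgre.ki.ˌga.ki.ˌde.lat.ˌbub.

primary 3, secondary 5, 7, 9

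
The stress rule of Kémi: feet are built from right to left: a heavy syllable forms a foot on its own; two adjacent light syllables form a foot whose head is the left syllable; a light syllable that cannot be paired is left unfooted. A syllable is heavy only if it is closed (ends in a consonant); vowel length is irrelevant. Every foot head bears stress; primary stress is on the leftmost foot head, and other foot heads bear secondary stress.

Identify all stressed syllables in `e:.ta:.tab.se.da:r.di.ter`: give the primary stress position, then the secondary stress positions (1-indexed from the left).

Weights: 1 e: L, 2 ta: L, 3 tab H, 4 se L, 5 da:r H, 6 di L, 7 ter H.
Parse right to left (heavy = foot alone; LL = one foot; stranded L unfooted): (ˈe:.ta:) (ˈtab) se (ˈda:r) di (ˈter).
Foot heads: 1, 3, 5, 7.
Primary stress on the leftmost head = syllable 1.
Secondary stress on 3, 5, 7: ˈe:.ta:.ˌtab.se.ˌda:r.di.ˌter.

primary 1, secondary 3, 5, 7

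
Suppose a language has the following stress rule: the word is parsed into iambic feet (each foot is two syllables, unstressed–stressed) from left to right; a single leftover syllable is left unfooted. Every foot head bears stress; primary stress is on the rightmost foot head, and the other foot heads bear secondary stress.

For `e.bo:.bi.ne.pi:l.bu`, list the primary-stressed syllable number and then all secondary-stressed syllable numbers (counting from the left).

primary 6, secondary 2, 4

Parse left to right into iambic (σˈσ) feet: (e.ˈbo:) (bi.ˈne) (pi:l.ˈbu).
Foot heads (stressed positions): 2, 4, 6.
End Rule Rightmost: primary stress on the rightmost head = syllable 6.
Secondary stress on 2, 4: e.ˌbo:.bi.ˌne.pi:l.ˈbu.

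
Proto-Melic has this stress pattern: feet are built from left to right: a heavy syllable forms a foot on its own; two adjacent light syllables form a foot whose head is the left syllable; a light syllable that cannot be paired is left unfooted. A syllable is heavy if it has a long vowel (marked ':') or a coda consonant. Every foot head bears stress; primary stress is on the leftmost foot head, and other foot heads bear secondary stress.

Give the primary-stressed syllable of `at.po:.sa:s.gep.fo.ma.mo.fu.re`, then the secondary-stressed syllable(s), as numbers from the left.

Weights: 1 at H, 2 po: H, 3 sa:s H, 4 gep H, 5 fo L, 6 ma L, 7 mo L, 8 fu L, 9 re L.
Parse left to right (heavy = foot alone; LL = one foot; stranded L unfooted): (ˈat) (ˈpo:) (ˈsa:s) (ˈgep) (ˈfo.ma) (ˈmo.fu) re.
Foot heads: 1, 2, 3, 4, 5, 7.
Primary stress on the leftmost head = syllable 1.
Secondary stress on 2, 3, 4, 5, 7: ˈat.ˌpo:.ˌsa:s.ˌgep.ˌfo.ma.ˌmo.fu.re.

primary 1, secondary 2, 3, 4, 5, 7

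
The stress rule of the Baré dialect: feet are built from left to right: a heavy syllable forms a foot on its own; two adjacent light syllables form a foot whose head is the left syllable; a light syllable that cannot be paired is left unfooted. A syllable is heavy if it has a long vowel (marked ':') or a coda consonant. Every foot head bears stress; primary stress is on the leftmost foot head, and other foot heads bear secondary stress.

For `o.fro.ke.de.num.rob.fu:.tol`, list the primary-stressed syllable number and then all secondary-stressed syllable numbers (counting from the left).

primary 1, secondary 3, 5, 6, 7, 8

Weights: 1 o L, 2 fro L, 3 ke L, 4 de L, 5 num H, 6 rob H, 7 fu: H, 8 tol H.
Parse left to right (heavy = foot alone; LL = one foot; stranded L unfooted): (ˈo.fro) (ˈke.de) (ˈnum) (ˈrob) (ˈfu:) (ˈtol).
Foot heads: 1, 3, 5, 6, 7, 8.
Primary stress on the leftmost head = syllable 1.
Secondary stress on 3, 5, 6, 7, 8: ˈo.fro.ˌke.de.ˌnum.ˌrob.ˌfu:.ˌtol.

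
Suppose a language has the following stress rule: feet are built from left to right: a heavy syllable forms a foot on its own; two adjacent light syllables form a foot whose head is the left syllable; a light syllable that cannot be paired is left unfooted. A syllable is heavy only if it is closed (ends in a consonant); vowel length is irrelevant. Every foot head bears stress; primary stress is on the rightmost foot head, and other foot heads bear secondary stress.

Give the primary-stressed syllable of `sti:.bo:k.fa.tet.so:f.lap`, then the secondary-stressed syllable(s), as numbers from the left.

primary 6, secondary 2, 4, 5

Weights: 1 sti: L, 2 bo:k H, 3 fa L, 4 tet H, 5 so:f H, 6 lap H.
Parse left to right (heavy = foot alone; LL = one foot; stranded L unfooted): sti: (ˈbo:k) fa (ˈtet) (ˈso:f) (ˈlap).
Foot heads: 2, 4, 5, 6.
Primary stress on the rightmost head = syllable 6.
Secondary stress on 2, 4, 5: sti:.ˌbo:k.fa.ˌtet.ˌso:f.ˈlap.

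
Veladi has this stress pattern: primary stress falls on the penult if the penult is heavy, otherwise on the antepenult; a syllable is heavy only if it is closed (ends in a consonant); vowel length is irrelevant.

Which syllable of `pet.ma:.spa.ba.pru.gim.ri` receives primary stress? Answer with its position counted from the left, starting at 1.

Weights: 5 pru L, 6 gim H, 7 ri L.
The penult (syllable 6, gim) is heavy, so it takes stress.
Primary stress: syllable 6 → pet.ma:.spa.ba.pru.ˈgim.ri.

6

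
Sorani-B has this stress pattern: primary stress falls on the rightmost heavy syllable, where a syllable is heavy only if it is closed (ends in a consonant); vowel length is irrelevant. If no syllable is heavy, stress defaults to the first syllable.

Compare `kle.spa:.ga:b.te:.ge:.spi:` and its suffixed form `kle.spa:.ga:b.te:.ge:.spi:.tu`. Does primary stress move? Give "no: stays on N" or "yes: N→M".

no: stays on 3

Base `kle.spa:.ga:b.te:.ge:.spi:` (6 syllables):
  Weights: 1 kle L, 2 spa: L, 3 ga:b H, 4 te: L, 5 ge: L, 6 spi: L.
  Heavy syllables in the domain: 3. The rightmost is syllable 3 (ga:b).
  → primary stress on syllable 3.
Suffixed `kle.spa:.ga:b.te:.ge:.spi:.tu` (7 syllables):
  Weights: 1 kle L, 2 spa: L, 3 ga:b H, 4 te: L, 5 ge: L, 6 spi: L, 7 tu L.
  Heavy syllables in the domain: 3. The rightmost is syllable 3 (ga:b).
  → primary stress on syllable 3.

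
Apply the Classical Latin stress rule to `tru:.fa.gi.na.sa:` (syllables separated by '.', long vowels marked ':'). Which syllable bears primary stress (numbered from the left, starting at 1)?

3

Classical Latin: stress the penult if heavy (long vowel or closed), else the antepenult.
Weights: 3 gi L, 4 na L, 5 sa: H.
The penult (syllable 4, na) is light, so stress falls on the antepenult (syllable 3, gi).
Stress on syllable 3: tru:.fa.ˈgi.na.sa:.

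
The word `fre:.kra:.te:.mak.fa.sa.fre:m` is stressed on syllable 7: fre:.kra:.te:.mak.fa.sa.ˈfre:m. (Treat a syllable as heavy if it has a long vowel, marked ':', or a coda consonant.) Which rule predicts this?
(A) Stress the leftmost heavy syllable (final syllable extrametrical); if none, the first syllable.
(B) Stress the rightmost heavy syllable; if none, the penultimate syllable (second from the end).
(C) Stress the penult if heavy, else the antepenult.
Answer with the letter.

Rule A → syllable 1 (observed: 7).
Rule B → syllable 7 ✓.
Rule C → syllable 5 (observed: 7).

B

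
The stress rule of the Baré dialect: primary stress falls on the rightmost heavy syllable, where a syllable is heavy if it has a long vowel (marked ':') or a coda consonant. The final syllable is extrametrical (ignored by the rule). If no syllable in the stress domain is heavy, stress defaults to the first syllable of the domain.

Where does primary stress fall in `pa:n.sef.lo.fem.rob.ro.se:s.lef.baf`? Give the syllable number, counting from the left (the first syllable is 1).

The final syllable (9, baf) is extrametrical; the stress domain is syllables 1–8.
Weights: 1 pa:n H, 2 sef H, 3 lo L, 4 fem H, 5 rob H, 6 ro L, 7 se:s H, 8 lef H.
Heavy syllables in the domain: 1, 2, 4, 5, 7, 8. The rightmost is syllable 8 (lef).
Primary stress: syllable 8 → pa:n.sef.lo.fem.rob.ro.se:s.ˈlef.baf.

8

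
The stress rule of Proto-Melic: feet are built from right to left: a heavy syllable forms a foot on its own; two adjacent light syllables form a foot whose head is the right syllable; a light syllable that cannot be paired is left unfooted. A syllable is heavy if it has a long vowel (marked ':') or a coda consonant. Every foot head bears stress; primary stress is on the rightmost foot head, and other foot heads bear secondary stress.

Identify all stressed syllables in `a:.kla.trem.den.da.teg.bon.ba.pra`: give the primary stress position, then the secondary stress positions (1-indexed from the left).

Weights: 1 a: H, 2 kla L, 3 trem H, 4 den H, 5 da L, 6 teg H, 7 bon H, 8 ba L, 9 pra L.
Parse right to left (heavy = foot alone; LL = one foot; stranded L unfooted): (ˈa:) kla (ˈtrem) (ˈden) da (ˈteg) (ˈbon) (ba.ˈpra).
Foot heads: 1, 3, 4, 6, 7, 9.
Primary stress on the rightmost head = syllable 9.
Secondary stress on 1, 3, 4, 6, 7: ˌa:.kla.ˌtrem.ˌden.da.ˌteg.ˌbon.ba.ˈpra.

primary 9, secondary 1, 3, 4, 6, 7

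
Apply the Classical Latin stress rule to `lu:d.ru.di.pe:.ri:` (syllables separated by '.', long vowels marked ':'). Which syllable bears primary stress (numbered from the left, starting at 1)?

Classical Latin: stress the penult if heavy (long vowel or closed), else the antepenult.
Weights: 3 di L, 4 pe: H, 5 ri: H.
The penult (syllable 4, pe:) is heavy, so it takes stress.
Stress on syllable 4: lu:d.ru.di.ˈpe:.ri:.

4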